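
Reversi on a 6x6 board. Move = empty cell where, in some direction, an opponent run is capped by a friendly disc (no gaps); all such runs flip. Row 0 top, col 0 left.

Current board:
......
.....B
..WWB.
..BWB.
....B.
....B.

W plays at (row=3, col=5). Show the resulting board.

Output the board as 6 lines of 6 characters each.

Place W at (3,5); scan 8 dirs for brackets.
Dir NW: opp run (2,4), next='.' -> no flip
Dir N: first cell '.' (not opp) -> no flip
Dir NE: edge -> no flip
Dir W: opp run (3,4) capped by W -> flip
Dir E: edge -> no flip
Dir SW: opp run (4,4), next='.' -> no flip
Dir S: first cell '.' (not opp) -> no flip
Dir SE: edge -> no flip
All flips: (3,4)

Answer: ......
.....B
..WWB.
..BWWW
....B.
....B.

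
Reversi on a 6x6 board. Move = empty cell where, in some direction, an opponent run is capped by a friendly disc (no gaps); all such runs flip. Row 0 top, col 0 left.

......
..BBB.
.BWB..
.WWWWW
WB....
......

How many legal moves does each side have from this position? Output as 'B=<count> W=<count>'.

Answer: B=3 W=12

Derivation:
-- B to move --
(1,1): no bracket -> illegal
(2,0): no bracket -> illegal
(2,4): no bracket -> illegal
(2,5): no bracket -> illegal
(3,0): no bracket -> illegal
(4,2): flips 2 -> legal
(4,3): flips 2 -> legal
(4,4): no bracket -> illegal
(4,5): flips 1 -> legal
(5,0): no bracket -> illegal
(5,1): no bracket -> illegal
B mobility = 3
-- W to move --
(0,1): flips 2 -> legal
(0,2): flips 1 -> legal
(0,3): flips 2 -> legal
(0,4): flips 1 -> legal
(0,5): flips 2 -> legal
(1,0): flips 1 -> legal
(1,1): flips 1 -> legal
(1,5): no bracket -> illegal
(2,0): flips 1 -> legal
(2,4): flips 1 -> legal
(2,5): no bracket -> illegal
(3,0): no bracket -> illegal
(4,2): flips 1 -> legal
(5,0): flips 1 -> legal
(5,1): flips 1 -> legal
(5,2): no bracket -> illegal
W mobility = 12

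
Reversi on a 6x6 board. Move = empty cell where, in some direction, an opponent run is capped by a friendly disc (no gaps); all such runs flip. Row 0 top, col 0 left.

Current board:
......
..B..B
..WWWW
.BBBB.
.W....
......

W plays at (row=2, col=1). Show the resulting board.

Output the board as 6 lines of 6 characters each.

Place W at (2,1); scan 8 dirs for brackets.
Dir NW: first cell '.' (not opp) -> no flip
Dir N: first cell '.' (not opp) -> no flip
Dir NE: opp run (1,2), next='.' -> no flip
Dir W: first cell '.' (not opp) -> no flip
Dir E: first cell 'W' (not opp) -> no flip
Dir SW: first cell '.' (not opp) -> no flip
Dir S: opp run (3,1) capped by W -> flip
Dir SE: opp run (3,2), next='.' -> no flip
All flips: (3,1)

Answer: ......
..B..B
.WWWWW
.WBBB.
.W....
......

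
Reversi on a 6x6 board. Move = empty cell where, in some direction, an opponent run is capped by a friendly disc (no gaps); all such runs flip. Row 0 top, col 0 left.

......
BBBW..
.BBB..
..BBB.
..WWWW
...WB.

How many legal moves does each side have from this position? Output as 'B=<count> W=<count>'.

Answer: B=6 W=7

Derivation:
-- B to move --
(0,2): no bracket -> illegal
(0,3): flips 1 -> legal
(0,4): flips 1 -> legal
(1,4): flips 1 -> legal
(2,4): no bracket -> illegal
(3,1): no bracket -> illegal
(3,5): no bracket -> illegal
(4,1): no bracket -> illegal
(5,1): flips 1 -> legal
(5,2): flips 3 -> legal
(5,5): flips 1 -> legal
B mobility = 6
-- W to move --
(0,0): flips 3 -> legal
(0,1): flips 3 -> legal
(0,2): flips 3 -> legal
(0,3): no bracket -> illegal
(1,4): no bracket -> illegal
(2,0): no bracket -> illegal
(2,4): flips 2 -> legal
(2,5): flips 1 -> legal
(3,0): no bracket -> illegal
(3,1): flips 1 -> legal
(3,5): no bracket -> illegal
(4,1): no bracket -> illegal
(5,5): flips 1 -> legal
W mobility = 7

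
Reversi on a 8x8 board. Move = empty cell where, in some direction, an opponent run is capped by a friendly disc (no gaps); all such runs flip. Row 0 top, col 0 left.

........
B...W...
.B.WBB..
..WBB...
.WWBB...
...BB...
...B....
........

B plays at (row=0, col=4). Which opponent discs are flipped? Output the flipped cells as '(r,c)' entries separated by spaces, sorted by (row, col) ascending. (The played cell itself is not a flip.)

Dir NW: edge -> no flip
Dir N: edge -> no flip
Dir NE: edge -> no flip
Dir W: first cell '.' (not opp) -> no flip
Dir E: first cell '.' (not opp) -> no flip
Dir SW: first cell '.' (not opp) -> no flip
Dir S: opp run (1,4) capped by B -> flip
Dir SE: first cell '.' (not opp) -> no flip

Answer: (1,4)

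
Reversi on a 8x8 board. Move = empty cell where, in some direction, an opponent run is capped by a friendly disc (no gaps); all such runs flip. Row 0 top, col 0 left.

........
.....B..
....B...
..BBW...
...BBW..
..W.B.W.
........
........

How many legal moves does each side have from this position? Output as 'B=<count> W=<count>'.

-- B to move --
(2,3): no bracket -> illegal
(2,5): flips 1 -> legal
(3,5): flips 1 -> legal
(3,6): flips 1 -> legal
(4,1): no bracket -> illegal
(4,2): no bracket -> illegal
(4,6): flips 1 -> legal
(4,7): no bracket -> illegal
(5,1): no bracket -> illegal
(5,3): no bracket -> illegal
(5,5): no bracket -> illegal
(5,7): no bracket -> illegal
(6,1): flips 1 -> legal
(6,2): no bracket -> illegal
(6,3): no bracket -> illegal
(6,5): no bracket -> illegal
(6,6): no bracket -> illegal
(6,7): no bracket -> illegal
B mobility = 5
-- W to move --
(0,4): no bracket -> illegal
(0,5): no bracket -> illegal
(0,6): no bracket -> illegal
(1,3): no bracket -> illegal
(1,4): flips 1 -> legal
(1,6): no bracket -> illegal
(2,1): no bracket -> illegal
(2,2): no bracket -> illegal
(2,3): no bracket -> illegal
(2,5): no bracket -> illegal
(2,6): no bracket -> illegal
(3,1): flips 2 -> legal
(3,5): no bracket -> illegal
(4,1): no bracket -> illegal
(4,2): flips 2 -> legal
(5,3): no bracket -> illegal
(5,5): no bracket -> illegal
(6,3): flips 1 -> legal
(6,4): flips 2 -> legal
(6,5): no bracket -> illegal
W mobility = 5

Answer: B=5 W=5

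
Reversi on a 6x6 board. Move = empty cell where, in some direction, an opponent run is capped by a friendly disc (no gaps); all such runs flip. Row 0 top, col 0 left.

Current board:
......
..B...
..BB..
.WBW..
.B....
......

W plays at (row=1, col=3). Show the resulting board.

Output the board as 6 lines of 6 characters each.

Answer: ......
..BW..
..WW..
.WBW..
.B....
......

Derivation:
Place W at (1,3); scan 8 dirs for brackets.
Dir NW: first cell '.' (not opp) -> no flip
Dir N: first cell '.' (not opp) -> no flip
Dir NE: first cell '.' (not opp) -> no flip
Dir W: opp run (1,2), next='.' -> no flip
Dir E: first cell '.' (not opp) -> no flip
Dir SW: opp run (2,2) capped by W -> flip
Dir S: opp run (2,3) capped by W -> flip
Dir SE: first cell '.' (not opp) -> no flip
All flips: (2,2) (2,3)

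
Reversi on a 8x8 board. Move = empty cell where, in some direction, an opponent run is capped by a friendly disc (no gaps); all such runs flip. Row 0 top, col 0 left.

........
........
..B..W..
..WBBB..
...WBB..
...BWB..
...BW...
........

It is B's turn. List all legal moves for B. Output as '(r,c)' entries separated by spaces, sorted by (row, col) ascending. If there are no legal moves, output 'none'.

Answer: (1,5) (1,6) (3,1) (4,2) (5,2) (6,5) (7,3) (7,4) (7,5)

Derivation:
(1,4): no bracket -> illegal
(1,5): flips 1 -> legal
(1,6): flips 1 -> legal
(2,1): no bracket -> illegal
(2,3): no bracket -> illegal
(2,4): no bracket -> illegal
(2,6): no bracket -> illegal
(3,1): flips 1 -> legal
(3,6): no bracket -> illegal
(4,1): no bracket -> illegal
(4,2): flips 2 -> legal
(5,2): flips 1 -> legal
(6,5): flips 1 -> legal
(7,3): flips 1 -> legal
(7,4): flips 2 -> legal
(7,5): flips 1 -> legal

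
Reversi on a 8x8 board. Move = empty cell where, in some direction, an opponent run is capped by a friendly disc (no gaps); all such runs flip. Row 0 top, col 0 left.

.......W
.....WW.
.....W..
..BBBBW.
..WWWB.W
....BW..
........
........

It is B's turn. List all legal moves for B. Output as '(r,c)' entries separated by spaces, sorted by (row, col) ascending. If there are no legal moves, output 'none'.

(0,4): no bracket -> illegal
(0,5): flips 2 -> legal
(0,6): no bracket -> illegal
(1,4): no bracket -> illegal
(1,7): no bracket -> illegal
(2,4): no bracket -> illegal
(2,6): no bracket -> illegal
(2,7): flips 1 -> legal
(3,1): no bracket -> illegal
(3,7): flips 1 -> legal
(4,1): flips 3 -> legal
(4,6): no bracket -> illegal
(5,1): flips 1 -> legal
(5,2): flips 2 -> legal
(5,3): flips 2 -> legal
(5,6): flips 1 -> legal
(5,7): no bracket -> illegal
(6,4): no bracket -> illegal
(6,5): flips 1 -> legal
(6,6): flips 2 -> legal

Answer: (0,5) (2,7) (3,7) (4,1) (5,1) (5,2) (5,3) (5,6) (6,5) (6,6)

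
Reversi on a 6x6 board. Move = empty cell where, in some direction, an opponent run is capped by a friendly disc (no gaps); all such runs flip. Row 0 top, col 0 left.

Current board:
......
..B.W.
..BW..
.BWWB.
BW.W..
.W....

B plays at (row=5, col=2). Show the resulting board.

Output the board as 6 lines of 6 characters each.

Answer: ......
..B.W.
..BW..
.BWWB.
BW.B..
.WB...

Derivation:
Place B at (5,2); scan 8 dirs for brackets.
Dir NW: opp run (4,1), next='.' -> no flip
Dir N: first cell '.' (not opp) -> no flip
Dir NE: opp run (4,3) capped by B -> flip
Dir W: opp run (5,1), next='.' -> no flip
Dir E: first cell '.' (not opp) -> no flip
Dir SW: edge -> no flip
Dir S: edge -> no flip
Dir SE: edge -> no flip
All flips: (4,3)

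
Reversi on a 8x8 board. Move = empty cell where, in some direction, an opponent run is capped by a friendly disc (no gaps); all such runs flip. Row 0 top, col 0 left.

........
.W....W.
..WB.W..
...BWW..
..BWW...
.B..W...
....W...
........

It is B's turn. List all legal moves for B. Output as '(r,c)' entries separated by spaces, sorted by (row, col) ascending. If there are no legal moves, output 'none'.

(0,0): flips 2 -> legal
(0,1): no bracket -> illegal
(0,2): no bracket -> illegal
(0,5): no bracket -> illegal
(0,6): no bracket -> illegal
(0,7): no bracket -> illegal
(1,0): no bracket -> illegal
(1,2): no bracket -> illegal
(1,3): no bracket -> illegal
(1,4): no bracket -> illegal
(1,5): no bracket -> illegal
(1,7): no bracket -> illegal
(2,0): no bracket -> illegal
(2,1): flips 1 -> legal
(2,4): no bracket -> illegal
(2,6): no bracket -> illegal
(2,7): no bracket -> illegal
(3,1): no bracket -> illegal
(3,2): no bracket -> illegal
(3,6): flips 2 -> legal
(4,5): flips 3 -> legal
(4,6): no bracket -> illegal
(5,2): no bracket -> illegal
(5,3): flips 1 -> legal
(5,5): flips 1 -> legal
(6,3): no bracket -> illegal
(6,5): no bracket -> illegal
(7,3): no bracket -> illegal
(7,4): no bracket -> illegal
(7,5): no bracket -> illegal

Answer: (0,0) (2,1) (3,6) (4,5) (5,3) (5,5)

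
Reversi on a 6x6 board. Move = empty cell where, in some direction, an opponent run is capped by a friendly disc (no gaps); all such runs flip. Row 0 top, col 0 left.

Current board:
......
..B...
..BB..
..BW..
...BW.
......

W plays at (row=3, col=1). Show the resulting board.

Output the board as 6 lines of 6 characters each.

Answer: ......
..B...
..BB..
.WWW..
...BW.
......

Derivation:
Place W at (3,1); scan 8 dirs for brackets.
Dir NW: first cell '.' (not opp) -> no flip
Dir N: first cell '.' (not opp) -> no flip
Dir NE: opp run (2,2), next='.' -> no flip
Dir W: first cell '.' (not opp) -> no flip
Dir E: opp run (3,2) capped by W -> flip
Dir SW: first cell '.' (not opp) -> no flip
Dir S: first cell '.' (not opp) -> no flip
Dir SE: first cell '.' (not opp) -> no flip
All flips: (3,2)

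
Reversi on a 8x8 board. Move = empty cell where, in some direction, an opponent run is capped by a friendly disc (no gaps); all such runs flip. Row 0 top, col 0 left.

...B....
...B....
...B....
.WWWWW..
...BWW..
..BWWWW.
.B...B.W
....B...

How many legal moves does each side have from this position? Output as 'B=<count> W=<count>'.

Answer: B=7 W=7

Derivation:
-- B to move --
(2,0): no bracket -> illegal
(2,1): flips 1 -> legal
(2,2): no bracket -> illegal
(2,4): no bracket -> illegal
(2,5): flips 4 -> legal
(2,6): no bracket -> illegal
(3,0): no bracket -> illegal
(3,6): no bracket -> illegal
(4,0): no bracket -> illegal
(4,1): flips 1 -> legal
(4,2): no bracket -> illegal
(4,6): flips 2 -> legal
(4,7): flips 1 -> legal
(5,7): flips 4 -> legal
(6,2): no bracket -> illegal
(6,3): flips 1 -> legal
(6,4): no bracket -> illegal
(6,6): no bracket -> illegal
(7,6): no bracket -> illegal
(7,7): no bracket -> illegal
B mobility = 7
-- W to move --
(0,2): no bracket -> illegal
(0,4): no bracket -> illegal
(1,2): flips 1 -> legal
(1,4): flips 1 -> legal
(2,2): no bracket -> illegal
(2,4): no bracket -> illegal
(4,1): no bracket -> illegal
(4,2): flips 1 -> legal
(5,0): no bracket -> illegal
(5,1): flips 1 -> legal
(6,0): no bracket -> illegal
(6,2): no bracket -> illegal
(6,3): no bracket -> illegal
(6,4): no bracket -> illegal
(6,6): no bracket -> illegal
(7,0): flips 3 -> legal
(7,1): no bracket -> illegal
(7,2): no bracket -> illegal
(7,3): no bracket -> illegal
(7,5): flips 1 -> legal
(7,6): flips 1 -> legal
W mobility = 7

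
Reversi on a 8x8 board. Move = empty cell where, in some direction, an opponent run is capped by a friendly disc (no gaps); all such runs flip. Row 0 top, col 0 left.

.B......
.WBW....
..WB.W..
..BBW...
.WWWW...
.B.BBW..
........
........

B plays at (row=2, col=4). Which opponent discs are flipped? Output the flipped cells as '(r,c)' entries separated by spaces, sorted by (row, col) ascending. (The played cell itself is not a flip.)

Dir NW: opp run (1,3), next='.' -> no flip
Dir N: first cell '.' (not opp) -> no flip
Dir NE: first cell '.' (not opp) -> no flip
Dir W: first cell 'B' (not opp) -> no flip
Dir E: opp run (2,5), next='.' -> no flip
Dir SW: first cell 'B' (not opp) -> no flip
Dir S: opp run (3,4) (4,4) capped by B -> flip
Dir SE: first cell '.' (not opp) -> no flip

Answer: (3,4) (4,4)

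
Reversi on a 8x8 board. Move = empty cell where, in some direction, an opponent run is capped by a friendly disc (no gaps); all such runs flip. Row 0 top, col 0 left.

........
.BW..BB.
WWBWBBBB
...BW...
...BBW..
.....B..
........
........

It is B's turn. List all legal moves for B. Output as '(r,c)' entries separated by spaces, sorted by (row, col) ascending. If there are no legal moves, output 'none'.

Answer: (0,2) (1,3) (3,1) (3,5) (4,6)

Derivation:
(0,1): no bracket -> illegal
(0,2): flips 1 -> legal
(0,3): no bracket -> illegal
(1,0): no bracket -> illegal
(1,3): flips 2 -> legal
(1,4): no bracket -> illegal
(3,0): no bracket -> illegal
(3,1): flips 1 -> legal
(3,2): no bracket -> illegal
(3,5): flips 2 -> legal
(3,6): no bracket -> illegal
(4,6): flips 1 -> legal
(5,4): no bracket -> illegal
(5,6): no bracket -> illegal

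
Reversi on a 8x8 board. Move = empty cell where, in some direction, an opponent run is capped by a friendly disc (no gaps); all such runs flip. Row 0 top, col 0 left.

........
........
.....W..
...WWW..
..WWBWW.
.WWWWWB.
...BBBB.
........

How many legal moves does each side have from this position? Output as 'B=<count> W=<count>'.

-- B to move --
(1,4): no bracket -> illegal
(1,5): flips 4 -> legal
(1,6): no bracket -> illegal
(2,2): flips 1 -> legal
(2,3): flips 5 -> legal
(2,4): flips 1 -> legal
(2,6): flips 1 -> legal
(3,1): flips 2 -> legal
(3,2): flips 2 -> legal
(3,6): flips 3 -> legal
(3,7): flips 2 -> legal
(4,0): no bracket -> illegal
(4,1): flips 3 -> legal
(4,7): flips 2 -> legal
(5,0): flips 5 -> legal
(5,7): no bracket -> illegal
(6,0): no bracket -> illegal
(6,1): no bracket -> illegal
(6,2): flips 1 -> legal
B mobility = 13
-- W to move --
(4,7): no bracket -> illegal
(5,7): flips 1 -> legal
(6,2): no bracket -> illegal
(6,7): flips 1 -> legal
(7,2): flips 1 -> legal
(7,3): flips 2 -> legal
(7,4): flips 2 -> legal
(7,5): flips 2 -> legal
(7,6): flips 3 -> legal
(7,7): flips 1 -> legal
W mobility = 8

Answer: B=13 W=8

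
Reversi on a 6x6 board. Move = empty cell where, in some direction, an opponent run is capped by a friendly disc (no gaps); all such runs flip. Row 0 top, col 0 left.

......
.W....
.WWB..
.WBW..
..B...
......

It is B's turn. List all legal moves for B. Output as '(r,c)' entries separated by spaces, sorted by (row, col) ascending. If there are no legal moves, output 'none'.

(0,0): no bracket -> illegal
(0,1): no bracket -> illegal
(0,2): no bracket -> illegal
(1,0): flips 1 -> legal
(1,2): flips 1 -> legal
(1,3): no bracket -> illegal
(2,0): flips 3 -> legal
(2,4): flips 1 -> legal
(3,0): flips 1 -> legal
(3,4): flips 1 -> legal
(4,0): no bracket -> illegal
(4,1): no bracket -> illegal
(4,3): flips 1 -> legal
(4,4): no bracket -> illegal

Answer: (1,0) (1,2) (2,0) (2,4) (3,0) (3,4) (4,3)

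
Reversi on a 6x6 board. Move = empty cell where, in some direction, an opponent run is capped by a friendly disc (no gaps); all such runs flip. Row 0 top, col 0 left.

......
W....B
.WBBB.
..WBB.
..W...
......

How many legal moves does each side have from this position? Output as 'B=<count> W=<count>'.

-- B to move --
(0,0): no bracket -> illegal
(0,1): no bracket -> illegal
(1,1): no bracket -> illegal
(1,2): no bracket -> illegal
(2,0): flips 1 -> legal
(3,0): no bracket -> illegal
(3,1): flips 1 -> legal
(4,1): flips 1 -> legal
(4,3): no bracket -> illegal
(5,1): flips 1 -> legal
(5,2): flips 2 -> legal
(5,3): no bracket -> illegal
B mobility = 5
-- W to move --
(0,4): no bracket -> illegal
(0,5): no bracket -> illegal
(1,1): no bracket -> illegal
(1,2): flips 1 -> legal
(1,3): no bracket -> illegal
(1,4): flips 1 -> legal
(2,5): flips 3 -> legal
(3,1): no bracket -> illegal
(3,5): flips 2 -> legal
(4,3): no bracket -> illegal
(4,4): no bracket -> illegal
(4,5): no bracket -> illegal
W mobility = 4

Answer: B=5 W=4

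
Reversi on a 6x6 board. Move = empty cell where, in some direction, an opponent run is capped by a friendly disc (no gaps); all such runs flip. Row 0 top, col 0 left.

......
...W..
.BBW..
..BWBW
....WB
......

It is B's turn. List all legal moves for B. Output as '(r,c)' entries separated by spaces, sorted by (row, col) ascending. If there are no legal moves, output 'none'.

(0,2): no bracket -> illegal
(0,3): no bracket -> illegal
(0,4): flips 1 -> legal
(1,2): flips 1 -> legal
(1,4): flips 1 -> legal
(2,4): flips 1 -> legal
(2,5): flips 1 -> legal
(4,2): no bracket -> illegal
(4,3): flips 1 -> legal
(5,3): no bracket -> illegal
(5,4): flips 1 -> legal
(5,5): flips 2 -> legal

Answer: (0,4) (1,2) (1,4) (2,4) (2,5) (4,3) (5,4) (5,5)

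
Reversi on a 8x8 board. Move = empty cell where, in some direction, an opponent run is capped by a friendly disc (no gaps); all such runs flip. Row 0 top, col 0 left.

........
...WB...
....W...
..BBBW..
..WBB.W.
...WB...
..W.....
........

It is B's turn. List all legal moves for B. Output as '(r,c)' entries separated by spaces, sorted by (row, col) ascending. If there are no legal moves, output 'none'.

Answer: (1,2) (1,5) (2,6) (3,6) (4,1) (5,1) (5,2) (6,3) (7,1)

Derivation:
(0,2): no bracket -> illegal
(0,3): no bracket -> illegal
(0,4): no bracket -> illegal
(1,2): flips 1 -> legal
(1,5): flips 1 -> legal
(2,2): no bracket -> illegal
(2,3): no bracket -> illegal
(2,5): no bracket -> illegal
(2,6): flips 1 -> legal
(3,1): no bracket -> illegal
(3,6): flips 1 -> legal
(3,7): no bracket -> illegal
(4,1): flips 1 -> legal
(4,5): no bracket -> illegal
(4,7): no bracket -> illegal
(5,1): flips 1 -> legal
(5,2): flips 2 -> legal
(5,5): no bracket -> illegal
(5,6): no bracket -> illegal
(5,7): no bracket -> illegal
(6,1): no bracket -> illegal
(6,3): flips 1 -> legal
(6,4): no bracket -> illegal
(7,1): flips 2 -> legal
(7,2): no bracket -> illegal
(7,3): no bracket -> illegal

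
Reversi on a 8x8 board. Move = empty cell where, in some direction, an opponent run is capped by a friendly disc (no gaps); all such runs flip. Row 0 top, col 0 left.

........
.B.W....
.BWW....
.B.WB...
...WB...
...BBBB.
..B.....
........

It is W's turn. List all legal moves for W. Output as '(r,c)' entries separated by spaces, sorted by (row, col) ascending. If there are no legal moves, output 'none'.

(0,0): flips 1 -> legal
(0,1): no bracket -> illegal
(0,2): no bracket -> illegal
(1,0): no bracket -> illegal
(1,2): no bracket -> illegal
(2,0): flips 1 -> legal
(2,4): no bracket -> illegal
(2,5): flips 1 -> legal
(3,0): no bracket -> illegal
(3,2): no bracket -> illegal
(3,5): flips 1 -> legal
(4,0): flips 1 -> legal
(4,1): no bracket -> illegal
(4,2): no bracket -> illegal
(4,5): flips 2 -> legal
(4,6): no bracket -> illegal
(4,7): no bracket -> illegal
(5,1): no bracket -> illegal
(5,2): no bracket -> illegal
(5,7): no bracket -> illegal
(6,1): no bracket -> illegal
(6,3): flips 1 -> legal
(6,4): no bracket -> illegal
(6,5): flips 1 -> legal
(6,6): flips 2 -> legal
(6,7): no bracket -> illegal
(7,1): no bracket -> illegal
(7,2): no bracket -> illegal
(7,3): no bracket -> illegal

Answer: (0,0) (2,0) (2,5) (3,5) (4,0) (4,5) (6,3) (6,5) (6,6)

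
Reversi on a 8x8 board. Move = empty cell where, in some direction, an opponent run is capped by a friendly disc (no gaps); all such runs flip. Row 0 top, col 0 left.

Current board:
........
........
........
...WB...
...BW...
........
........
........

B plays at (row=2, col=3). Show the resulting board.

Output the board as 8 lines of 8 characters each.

Place B at (2,3); scan 8 dirs for brackets.
Dir NW: first cell '.' (not opp) -> no flip
Dir N: first cell '.' (not opp) -> no flip
Dir NE: first cell '.' (not opp) -> no flip
Dir W: first cell '.' (not opp) -> no flip
Dir E: first cell '.' (not opp) -> no flip
Dir SW: first cell '.' (not opp) -> no flip
Dir S: opp run (3,3) capped by B -> flip
Dir SE: first cell 'B' (not opp) -> no flip
All flips: (3,3)

Answer: ........
........
...B....
...BB...
...BW...
........
........
........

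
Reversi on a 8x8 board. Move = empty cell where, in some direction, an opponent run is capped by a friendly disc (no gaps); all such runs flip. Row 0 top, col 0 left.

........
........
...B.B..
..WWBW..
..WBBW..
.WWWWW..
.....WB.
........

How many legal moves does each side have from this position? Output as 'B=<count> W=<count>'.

-- B to move --
(2,1): flips 1 -> legal
(2,2): flips 1 -> legal
(2,4): no bracket -> illegal
(2,6): flips 1 -> legal
(3,1): flips 2 -> legal
(3,6): flips 1 -> legal
(4,0): no bracket -> illegal
(4,1): flips 2 -> legal
(4,6): flips 1 -> legal
(5,0): no bracket -> illegal
(5,6): flips 1 -> legal
(6,0): no bracket -> illegal
(6,1): flips 1 -> legal
(6,2): flips 1 -> legal
(6,3): flips 1 -> legal
(6,4): flips 2 -> legal
(7,4): no bracket -> illegal
(7,5): flips 4 -> legal
(7,6): flips 2 -> legal
B mobility = 14
-- W to move --
(1,2): flips 2 -> legal
(1,3): flips 1 -> legal
(1,4): flips 1 -> legal
(1,5): flips 1 -> legal
(1,6): flips 3 -> legal
(2,2): no bracket -> illegal
(2,4): flips 2 -> legal
(2,6): no bracket -> illegal
(3,6): no bracket -> illegal
(5,6): no bracket -> illegal
(5,7): no bracket -> illegal
(6,7): flips 1 -> legal
(7,5): no bracket -> illegal
(7,6): no bracket -> illegal
(7,7): flips 1 -> legal
W mobility = 8

Answer: B=14 W=8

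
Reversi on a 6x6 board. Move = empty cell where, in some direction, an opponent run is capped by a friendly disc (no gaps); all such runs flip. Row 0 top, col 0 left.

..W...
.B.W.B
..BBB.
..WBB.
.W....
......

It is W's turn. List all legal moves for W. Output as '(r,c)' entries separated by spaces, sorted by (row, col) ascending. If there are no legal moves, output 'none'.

(0,0): no bracket -> illegal
(0,1): no bracket -> illegal
(0,4): no bracket -> illegal
(0,5): no bracket -> illegal
(1,0): no bracket -> illegal
(1,2): flips 1 -> legal
(1,4): flips 1 -> legal
(2,0): flips 1 -> legal
(2,1): no bracket -> illegal
(2,5): no bracket -> illegal
(3,1): flips 1 -> legal
(3,5): flips 3 -> legal
(4,2): no bracket -> illegal
(4,3): flips 2 -> legal
(4,4): no bracket -> illegal
(4,5): no bracket -> illegal

Answer: (1,2) (1,4) (2,0) (3,1) (3,5) (4,3)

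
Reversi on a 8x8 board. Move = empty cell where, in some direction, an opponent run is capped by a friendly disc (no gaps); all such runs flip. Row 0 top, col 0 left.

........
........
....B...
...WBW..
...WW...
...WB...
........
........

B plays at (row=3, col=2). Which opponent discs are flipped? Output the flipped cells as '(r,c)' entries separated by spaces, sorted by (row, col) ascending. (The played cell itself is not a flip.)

Dir NW: first cell '.' (not opp) -> no flip
Dir N: first cell '.' (not opp) -> no flip
Dir NE: first cell '.' (not opp) -> no flip
Dir W: first cell '.' (not opp) -> no flip
Dir E: opp run (3,3) capped by B -> flip
Dir SW: first cell '.' (not opp) -> no flip
Dir S: first cell '.' (not opp) -> no flip
Dir SE: opp run (4,3) capped by B -> flip

Answer: (3,3) (4,3)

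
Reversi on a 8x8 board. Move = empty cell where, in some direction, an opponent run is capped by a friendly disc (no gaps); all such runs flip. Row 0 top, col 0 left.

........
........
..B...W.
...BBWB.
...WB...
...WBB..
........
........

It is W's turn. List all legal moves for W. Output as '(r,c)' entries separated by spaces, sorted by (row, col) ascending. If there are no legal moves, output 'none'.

Answer: (2,3) (2,5) (3,2) (3,7) (4,5) (4,6) (5,6) (6,5)

Derivation:
(1,1): no bracket -> illegal
(1,2): no bracket -> illegal
(1,3): no bracket -> illegal
(2,1): no bracket -> illegal
(2,3): flips 1 -> legal
(2,4): no bracket -> illegal
(2,5): flips 1 -> legal
(2,7): no bracket -> illegal
(3,1): no bracket -> illegal
(3,2): flips 2 -> legal
(3,7): flips 1 -> legal
(4,2): no bracket -> illegal
(4,5): flips 1 -> legal
(4,6): flips 1 -> legal
(4,7): no bracket -> illegal
(5,6): flips 2 -> legal
(6,3): no bracket -> illegal
(6,4): no bracket -> illegal
(6,5): flips 1 -> legal
(6,6): no bracket -> illegal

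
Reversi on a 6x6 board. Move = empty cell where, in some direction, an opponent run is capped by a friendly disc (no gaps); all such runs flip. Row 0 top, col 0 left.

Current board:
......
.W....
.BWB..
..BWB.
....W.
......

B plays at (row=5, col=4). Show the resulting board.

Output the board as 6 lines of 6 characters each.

Answer: ......
.W....
.BWB..
..BWB.
....B.
....B.

Derivation:
Place B at (5,4); scan 8 dirs for brackets.
Dir NW: first cell '.' (not opp) -> no flip
Dir N: opp run (4,4) capped by B -> flip
Dir NE: first cell '.' (not opp) -> no flip
Dir W: first cell '.' (not opp) -> no flip
Dir E: first cell '.' (not opp) -> no flip
Dir SW: edge -> no flip
Dir S: edge -> no flip
Dir SE: edge -> no flip
All flips: (4,4)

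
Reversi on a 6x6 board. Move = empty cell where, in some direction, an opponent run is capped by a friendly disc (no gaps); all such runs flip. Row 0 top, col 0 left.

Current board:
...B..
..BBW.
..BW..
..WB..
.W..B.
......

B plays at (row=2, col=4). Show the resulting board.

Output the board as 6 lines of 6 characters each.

Place B at (2,4); scan 8 dirs for brackets.
Dir NW: first cell 'B' (not opp) -> no flip
Dir N: opp run (1,4), next='.' -> no flip
Dir NE: first cell '.' (not opp) -> no flip
Dir W: opp run (2,3) capped by B -> flip
Dir E: first cell '.' (not opp) -> no flip
Dir SW: first cell 'B' (not opp) -> no flip
Dir S: first cell '.' (not opp) -> no flip
Dir SE: first cell '.' (not opp) -> no flip
All flips: (2,3)

Answer: ...B..
..BBW.
..BBB.
..WB..
.W..B.
......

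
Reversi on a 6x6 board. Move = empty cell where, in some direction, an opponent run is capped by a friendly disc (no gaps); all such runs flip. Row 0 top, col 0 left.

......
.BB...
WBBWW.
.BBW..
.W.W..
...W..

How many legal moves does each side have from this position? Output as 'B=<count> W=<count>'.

-- B to move --
(1,0): no bracket -> illegal
(1,3): no bracket -> illegal
(1,4): flips 1 -> legal
(1,5): no bracket -> illegal
(2,5): flips 2 -> legal
(3,0): no bracket -> illegal
(3,4): flips 2 -> legal
(3,5): no bracket -> illegal
(4,0): no bracket -> illegal
(4,2): no bracket -> illegal
(4,4): flips 1 -> legal
(5,0): flips 1 -> legal
(5,1): flips 1 -> legal
(5,2): no bracket -> illegal
(5,4): flips 1 -> legal
B mobility = 7
-- W to move --
(0,0): flips 2 -> legal
(0,1): flips 4 -> legal
(0,2): flips 1 -> legal
(0,3): no bracket -> illegal
(1,0): flips 2 -> legal
(1,3): no bracket -> illegal
(3,0): flips 2 -> legal
(4,0): no bracket -> illegal
(4,2): flips 1 -> legal
W mobility = 6

Answer: B=7 W=6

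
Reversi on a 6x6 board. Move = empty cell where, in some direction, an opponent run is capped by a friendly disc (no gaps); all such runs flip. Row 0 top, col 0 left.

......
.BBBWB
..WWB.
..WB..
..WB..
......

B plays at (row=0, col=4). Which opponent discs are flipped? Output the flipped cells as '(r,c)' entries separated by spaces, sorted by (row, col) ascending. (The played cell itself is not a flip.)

Dir NW: edge -> no flip
Dir N: edge -> no flip
Dir NE: edge -> no flip
Dir W: first cell '.' (not opp) -> no flip
Dir E: first cell '.' (not opp) -> no flip
Dir SW: first cell 'B' (not opp) -> no flip
Dir S: opp run (1,4) capped by B -> flip
Dir SE: first cell 'B' (not opp) -> no flip

Answer: (1,4)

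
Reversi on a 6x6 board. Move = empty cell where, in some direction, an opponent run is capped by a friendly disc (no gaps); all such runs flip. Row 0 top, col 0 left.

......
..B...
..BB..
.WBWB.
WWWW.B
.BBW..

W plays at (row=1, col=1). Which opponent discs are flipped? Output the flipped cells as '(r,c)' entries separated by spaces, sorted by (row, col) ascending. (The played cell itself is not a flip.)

Answer: (2,2)

Derivation:
Dir NW: first cell '.' (not opp) -> no flip
Dir N: first cell '.' (not opp) -> no flip
Dir NE: first cell '.' (not opp) -> no flip
Dir W: first cell '.' (not opp) -> no flip
Dir E: opp run (1,2), next='.' -> no flip
Dir SW: first cell '.' (not opp) -> no flip
Dir S: first cell '.' (not opp) -> no flip
Dir SE: opp run (2,2) capped by W -> flip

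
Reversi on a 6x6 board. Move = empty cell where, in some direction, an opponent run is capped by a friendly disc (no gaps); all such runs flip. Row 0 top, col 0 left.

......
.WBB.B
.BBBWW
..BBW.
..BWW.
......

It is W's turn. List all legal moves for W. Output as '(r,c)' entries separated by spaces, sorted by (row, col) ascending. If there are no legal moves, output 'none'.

(0,1): flips 2 -> legal
(0,2): flips 1 -> legal
(0,3): flips 3 -> legal
(0,4): no bracket -> illegal
(0,5): flips 1 -> legal
(1,0): flips 2 -> legal
(1,4): flips 2 -> legal
(2,0): flips 3 -> legal
(3,0): no bracket -> illegal
(3,1): flips 3 -> legal
(4,1): flips 1 -> legal
(5,1): flips 2 -> legal
(5,2): no bracket -> illegal
(5,3): no bracket -> illegal

Answer: (0,1) (0,2) (0,3) (0,5) (1,0) (1,4) (2,0) (3,1) (4,1) (5,1)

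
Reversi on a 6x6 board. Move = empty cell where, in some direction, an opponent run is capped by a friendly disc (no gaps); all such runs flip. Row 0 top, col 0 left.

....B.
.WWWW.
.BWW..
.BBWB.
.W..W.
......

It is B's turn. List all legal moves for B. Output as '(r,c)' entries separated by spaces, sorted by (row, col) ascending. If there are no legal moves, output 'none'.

(0,0): no bracket -> illegal
(0,1): flips 3 -> legal
(0,2): flips 2 -> legal
(0,3): flips 1 -> legal
(0,5): flips 2 -> legal
(1,0): no bracket -> illegal
(1,5): no bracket -> illegal
(2,0): no bracket -> illegal
(2,4): flips 3 -> legal
(2,5): no bracket -> illegal
(3,0): no bracket -> illegal
(3,5): no bracket -> illegal
(4,0): no bracket -> illegal
(4,2): no bracket -> illegal
(4,3): no bracket -> illegal
(4,5): no bracket -> illegal
(5,0): flips 1 -> legal
(5,1): flips 1 -> legal
(5,2): no bracket -> illegal
(5,3): no bracket -> illegal
(5,4): flips 1 -> legal
(5,5): no bracket -> illegal

Answer: (0,1) (0,2) (0,3) (0,5) (2,4) (5,0) (5,1) (5,4)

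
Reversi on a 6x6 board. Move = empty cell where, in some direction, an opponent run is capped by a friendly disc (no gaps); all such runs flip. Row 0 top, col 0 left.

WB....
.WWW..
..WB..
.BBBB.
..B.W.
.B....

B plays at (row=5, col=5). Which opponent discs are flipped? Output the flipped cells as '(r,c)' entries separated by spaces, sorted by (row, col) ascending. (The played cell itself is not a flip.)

Dir NW: opp run (4,4) capped by B -> flip
Dir N: first cell '.' (not opp) -> no flip
Dir NE: edge -> no flip
Dir W: first cell '.' (not opp) -> no flip
Dir E: edge -> no flip
Dir SW: edge -> no flip
Dir S: edge -> no flip
Dir SE: edge -> no flip

Answer: (4,4)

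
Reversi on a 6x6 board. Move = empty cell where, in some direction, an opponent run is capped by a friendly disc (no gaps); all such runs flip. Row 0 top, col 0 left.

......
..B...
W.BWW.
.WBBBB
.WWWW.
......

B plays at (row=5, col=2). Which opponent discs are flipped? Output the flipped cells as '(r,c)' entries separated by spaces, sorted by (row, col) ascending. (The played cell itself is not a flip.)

Dir NW: opp run (4,1), next='.' -> no flip
Dir N: opp run (4,2) capped by B -> flip
Dir NE: opp run (4,3) capped by B -> flip
Dir W: first cell '.' (not opp) -> no flip
Dir E: first cell '.' (not opp) -> no flip
Dir SW: edge -> no flip
Dir S: edge -> no flip
Dir SE: edge -> no flip

Answer: (4,2) (4,3)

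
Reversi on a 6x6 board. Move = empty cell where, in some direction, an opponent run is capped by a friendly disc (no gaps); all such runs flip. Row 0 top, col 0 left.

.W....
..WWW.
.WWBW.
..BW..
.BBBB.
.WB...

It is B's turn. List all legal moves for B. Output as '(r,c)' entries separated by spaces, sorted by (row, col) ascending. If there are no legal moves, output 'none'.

Answer: (0,2) (0,3) (0,5) (1,0) (1,1) (1,5) (2,0) (2,5) (3,4) (5,0)

Derivation:
(0,0): no bracket -> illegal
(0,2): flips 2 -> legal
(0,3): flips 1 -> legal
(0,4): no bracket -> illegal
(0,5): flips 1 -> legal
(1,0): flips 1 -> legal
(1,1): flips 2 -> legal
(1,5): flips 2 -> legal
(2,0): flips 2 -> legal
(2,5): flips 1 -> legal
(3,0): no bracket -> illegal
(3,1): no bracket -> illegal
(3,4): flips 1 -> legal
(3,5): no bracket -> illegal
(4,0): no bracket -> illegal
(5,0): flips 1 -> legal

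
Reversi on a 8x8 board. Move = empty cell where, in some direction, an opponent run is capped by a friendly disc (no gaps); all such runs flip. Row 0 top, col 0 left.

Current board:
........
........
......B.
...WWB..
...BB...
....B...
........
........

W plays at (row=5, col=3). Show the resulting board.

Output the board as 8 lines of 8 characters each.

Answer: ........
........
......B.
...WWB..
...WB...
...WB...
........
........

Derivation:
Place W at (5,3); scan 8 dirs for brackets.
Dir NW: first cell '.' (not opp) -> no flip
Dir N: opp run (4,3) capped by W -> flip
Dir NE: opp run (4,4) (3,5) (2,6), next='.' -> no flip
Dir W: first cell '.' (not opp) -> no flip
Dir E: opp run (5,4), next='.' -> no flip
Dir SW: first cell '.' (not opp) -> no flip
Dir S: first cell '.' (not opp) -> no flip
Dir SE: first cell '.' (not opp) -> no flip
All flips: (4,3)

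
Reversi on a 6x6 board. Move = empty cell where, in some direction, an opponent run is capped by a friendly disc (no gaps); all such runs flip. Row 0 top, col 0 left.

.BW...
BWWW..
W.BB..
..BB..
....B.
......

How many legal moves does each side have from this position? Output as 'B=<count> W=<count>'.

-- B to move --
(0,0): flips 1 -> legal
(0,3): flips 2 -> legal
(0,4): flips 1 -> legal
(1,4): flips 3 -> legal
(2,1): flips 1 -> legal
(2,4): no bracket -> illegal
(3,0): flips 1 -> legal
(3,1): no bracket -> illegal
B mobility = 6
-- W to move --
(0,0): flips 2 -> legal
(1,4): no bracket -> illegal
(2,1): no bracket -> illegal
(2,4): no bracket -> illegal
(3,1): flips 1 -> legal
(3,4): flips 1 -> legal
(3,5): no bracket -> illegal
(4,1): no bracket -> illegal
(4,2): flips 2 -> legal
(4,3): flips 2 -> legal
(4,5): no bracket -> illegal
(5,3): no bracket -> illegal
(5,4): no bracket -> illegal
(5,5): flips 3 -> legal
W mobility = 6

Answer: B=6 W=6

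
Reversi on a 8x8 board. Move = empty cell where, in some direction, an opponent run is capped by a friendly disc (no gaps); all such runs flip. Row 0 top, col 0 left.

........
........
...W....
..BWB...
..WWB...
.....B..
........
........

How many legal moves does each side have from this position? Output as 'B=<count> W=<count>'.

-- B to move --
(1,2): flips 1 -> legal
(1,3): no bracket -> illegal
(1,4): flips 1 -> legal
(2,2): flips 1 -> legal
(2,4): no bracket -> illegal
(3,1): no bracket -> illegal
(4,1): flips 2 -> legal
(5,1): no bracket -> illegal
(5,2): flips 2 -> legal
(5,3): no bracket -> illegal
(5,4): flips 1 -> legal
B mobility = 6
-- W to move --
(2,1): flips 1 -> legal
(2,2): flips 1 -> legal
(2,4): no bracket -> illegal
(2,5): flips 1 -> legal
(3,1): flips 1 -> legal
(3,5): flips 1 -> legal
(4,1): flips 1 -> legal
(4,5): flips 2 -> legal
(4,6): no bracket -> illegal
(5,3): no bracket -> illegal
(5,4): no bracket -> illegal
(5,6): no bracket -> illegal
(6,4): no bracket -> illegal
(6,5): no bracket -> illegal
(6,6): flips 2 -> legal
W mobility = 8

Answer: B=6 W=8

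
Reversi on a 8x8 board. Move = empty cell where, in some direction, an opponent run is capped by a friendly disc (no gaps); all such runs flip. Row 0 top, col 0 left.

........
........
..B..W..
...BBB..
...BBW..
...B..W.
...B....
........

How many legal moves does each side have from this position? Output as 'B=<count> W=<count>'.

-- B to move --
(1,4): no bracket -> illegal
(1,5): flips 1 -> legal
(1,6): flips 1 -> legal
(2,4): no bracket -> illegal
(2,6): no bracket -> illegal
(3,6): no bracket -> illegal
(4,6): flips 1 -> legal
(4,7): no bracket -> illegal
(5,4): no bracket -> illegal
(5,5): flips 1 -> legal
(5,7): no bracket -> illegal
(6,5): no bracket -> illegal
(6,6): no bracket -> illegal
(6,7): flips 2 -> legal
B mobility = 5
-- W to move --
(1,1): no bracket -> illegal
(1,2): no bracket -> illegal
(1,3): no bracket -> illegal
(2,1): no bracket -> illegal
(2,3): flips 1 -> legal
(2,4): no bracket -> illegal
(2,6): no bracket -> illegal
(3,1): no bracket -> illegal
(3,2): no bracket -> illegal
(3,6): no bracket -> illegal
(4,2): flips 2 -> legal
(4,6): no bracket -> illegal
(5,2): flips 2 -> legal
(5,4): no bracket -> illegal
(5,5): no bracket -> illegal
(6,2): no bracket -> illegal
(6,4): no bracket -> illegal
(7,2): no bracket -> illegal
(7,3): no bracket -> illegal
(7,4): no bracket -> illegal
W mobility = 3

Answer: B=5 W=3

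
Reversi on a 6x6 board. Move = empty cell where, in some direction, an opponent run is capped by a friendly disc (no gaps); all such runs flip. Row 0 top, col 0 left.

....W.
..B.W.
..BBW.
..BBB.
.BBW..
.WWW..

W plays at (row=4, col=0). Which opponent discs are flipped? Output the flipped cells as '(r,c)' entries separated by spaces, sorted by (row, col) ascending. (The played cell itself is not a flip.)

Dir NW: edge -> no flip
Dir N: first cell '.' (not opp) -> no flip
Dir NE: first cell '.' (not opp) -> no flip
Dir W: edge -> no flip
Dir E: opp run (4,1) (4,2) capped by W -> flip
Dir SW: edge -> no flip
Dir S: first cell '.' (not opp) -> no flip
Dir SE: first cell 'W' (not opp) -> no flip

Answer: (4,1) (4,2)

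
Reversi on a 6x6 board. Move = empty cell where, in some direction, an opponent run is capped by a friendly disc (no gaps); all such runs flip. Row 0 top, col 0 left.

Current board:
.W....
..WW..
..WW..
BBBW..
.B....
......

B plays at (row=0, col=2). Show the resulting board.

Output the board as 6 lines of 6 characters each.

Place B at (0,2); scan 8 dirs for brackets.
Dir NW: edge -> no flip
Dir N: edge -> no flip
Dir NE: edge -> no flip
Dir W: opp run (0,1), next='.' -> no flip
Dir E: first cell '.' (not opp) -> no flip
Dir SW: first cell '.' (not opp) -> no flip
Dir S: opp run (1,2) (2,2) capped by B -> flip
Dir SE: opp run (1,3), next='.' -> no flip
All flips: (1,2) (2,2)

Answer: .WB...
..BW..
..BW..
BBBW..
.B....
......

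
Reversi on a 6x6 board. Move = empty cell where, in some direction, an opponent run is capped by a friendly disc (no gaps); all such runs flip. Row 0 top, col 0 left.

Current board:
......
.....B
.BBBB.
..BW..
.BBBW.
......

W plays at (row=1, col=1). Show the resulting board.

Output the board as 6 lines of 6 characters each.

Place W at (1,1); scan 8 dirs for brackets.
Dir NW: first cell '.' (not opp) -> no flip
Dir N: first cell '.' (not opp) -> no flip
Dir NE: first cell '.' (not opp) -> no flip
Dir W: first cell '.' (not opp) -> no flip
Dir E: first cell '.' (not opp) -> no flip
Dir SW: first cell '.' (not opp) -> no flip
Dir S: opp run (2,1), next='.' -> no flip
Dir SE: opp run (2,2) capped by W -> flip
All flips: (2,2)

Answer: ......
.W...B
.BWBB.
..BW..
.BBBW.
......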